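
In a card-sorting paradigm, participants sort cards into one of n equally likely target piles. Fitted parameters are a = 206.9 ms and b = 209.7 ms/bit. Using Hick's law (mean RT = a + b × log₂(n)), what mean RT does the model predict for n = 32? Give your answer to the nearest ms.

1255 ms

log₂(32) = 5 bits, so RT = 206.9 + 209.7 × 5 ≈ 1255.400 ms.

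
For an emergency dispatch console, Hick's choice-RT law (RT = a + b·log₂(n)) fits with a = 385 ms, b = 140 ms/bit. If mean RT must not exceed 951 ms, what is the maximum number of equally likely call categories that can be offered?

Set 385 + 140·log₂ n ≤ 951 → log₂ n ≤ (951 − 385)/140 = 4.0429.
So n ≤ 2^4.0429 = 16.482; the largest integer n is 16.

16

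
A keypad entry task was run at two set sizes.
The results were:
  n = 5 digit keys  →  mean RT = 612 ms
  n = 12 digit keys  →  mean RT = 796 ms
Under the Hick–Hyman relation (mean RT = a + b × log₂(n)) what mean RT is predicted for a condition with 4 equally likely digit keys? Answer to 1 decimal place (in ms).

565.1 ms

With log₂ n on the abscissa the relation is linear; from the two conditions:
  b = (796 − 612) / (log₂ 12 − log₂ 5) = 184 / (3.5850 − 2.3219) = 145.681 ms/bit
  a = 612 − 145.681 × 2.3219 = 273.739 ms
Then RT(4) = 273.739 + 145.681 × log₂ 4 = 273.739 + 145.681 × 2 ≈ 565.101 ms.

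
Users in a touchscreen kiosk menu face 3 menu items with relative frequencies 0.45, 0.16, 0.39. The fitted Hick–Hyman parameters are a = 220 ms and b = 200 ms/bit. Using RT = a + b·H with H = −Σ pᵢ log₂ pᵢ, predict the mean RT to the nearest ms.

514 ms

H = 0.45·log₂(1/0.45) + 0.16·log₂(1/0.16) + 0.39·log₂(1/0.39) = 1.4712 bits.
RT = 220 + 200 × 1.4712 = 514.24 ms.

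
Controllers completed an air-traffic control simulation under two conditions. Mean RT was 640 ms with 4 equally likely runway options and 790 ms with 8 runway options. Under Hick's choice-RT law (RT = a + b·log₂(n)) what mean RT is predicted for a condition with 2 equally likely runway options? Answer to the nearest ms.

With log₂ n on the abscissa the relation is linear; from the two conditions:
  b = (790 − 640) / (log₂ 8 − log₂ 4) = 150 / (3 − 2) = 150 ms/bit
  a = 640 − 150 × 2 = 340 ms
Then RT(2) = 340 + 150 × log₂ 2 = 340 + 150 × 1 ≈ 490.000 ms.

490 ms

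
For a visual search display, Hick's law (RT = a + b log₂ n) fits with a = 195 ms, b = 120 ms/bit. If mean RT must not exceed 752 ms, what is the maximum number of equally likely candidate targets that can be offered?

24

Set 195 + 120·log₂ n ≤ 752 → log₂ n ≤ (752 − 195)/120 = 4.6417.
So n ≤ 2^4.6417 = 24.962; the largest integer n is 24.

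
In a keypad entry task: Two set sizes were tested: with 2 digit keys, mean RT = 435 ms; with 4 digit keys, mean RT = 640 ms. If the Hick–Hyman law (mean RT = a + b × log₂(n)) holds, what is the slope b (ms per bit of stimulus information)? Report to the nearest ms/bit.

205 ms/bit

The slope on a log₂ axis is (640 − 435) / (2 − 1) = 205 ms/bit.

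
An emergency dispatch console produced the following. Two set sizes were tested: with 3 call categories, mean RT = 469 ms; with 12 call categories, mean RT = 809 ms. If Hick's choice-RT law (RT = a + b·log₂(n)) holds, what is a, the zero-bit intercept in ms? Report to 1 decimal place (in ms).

b = (RT₂ − RT₁)/(log₂ n₂ − log₂ n₁) = (809 − 469)/(3.5850 − 1.5850) = 170.000 ms/bit.
Intercept: a = 469 − 170.000·log₂(3) = 199.556 ms.

199.6 ms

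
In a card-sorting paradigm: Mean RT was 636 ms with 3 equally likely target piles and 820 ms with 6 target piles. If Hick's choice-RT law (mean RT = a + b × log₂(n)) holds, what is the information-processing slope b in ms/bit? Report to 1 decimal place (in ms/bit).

184.0 ms/bit

Slope: b = (820 − 636) / (log₂ 6 − log₂ 3) = 184/1.0000 = 184.000 ms/bit.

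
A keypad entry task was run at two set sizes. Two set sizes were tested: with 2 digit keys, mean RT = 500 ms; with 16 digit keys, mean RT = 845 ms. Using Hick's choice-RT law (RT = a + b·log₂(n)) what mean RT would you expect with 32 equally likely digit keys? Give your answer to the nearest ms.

With log₂ n on the abscissa the relation is linear; from the two conditions:
  b = (845 − 500) / (log₂ 16 − log₂ 2) = 345 / (4 − 1) = 115 ms/bit
  a = 500 − 115 × 1 = 385 ms
Then RT(32) = 385 + 115 × log₂ 32 = 385 + 115 × 5 ≈ 960.000 ms.

960 ms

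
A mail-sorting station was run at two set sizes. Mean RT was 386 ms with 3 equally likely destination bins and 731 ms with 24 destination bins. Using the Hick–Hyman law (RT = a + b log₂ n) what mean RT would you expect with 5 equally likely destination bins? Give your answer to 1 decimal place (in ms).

470.8 ms

With log₂ n on the abscissa the relation is linear; from the two conditions:
  b = (731 − 386) / (log₂ 24 − log₂ 3) = 345 / (4.5850 − 1.5850) = 115.000 ms/bit
  a = 386 − 115.000 × 1.5850 = 203.729 ms
Then RT(5) = 203.729 + 115.000 × log₂ 5 = 203.729 + 115.000 × 2.3219 ≈ 470.751 ms.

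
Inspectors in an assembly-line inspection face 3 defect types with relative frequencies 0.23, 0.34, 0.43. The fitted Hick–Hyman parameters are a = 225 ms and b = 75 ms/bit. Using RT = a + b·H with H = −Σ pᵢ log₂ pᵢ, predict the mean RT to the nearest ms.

341 ms

H = 0.23·log₂(1/0.23) + 0.34·log₂(1/0.34) + 0.43·log₂(1/0.43) = 1.5404 bits.
RT = 225 + 75 × 1.5404 = 340.53 ms.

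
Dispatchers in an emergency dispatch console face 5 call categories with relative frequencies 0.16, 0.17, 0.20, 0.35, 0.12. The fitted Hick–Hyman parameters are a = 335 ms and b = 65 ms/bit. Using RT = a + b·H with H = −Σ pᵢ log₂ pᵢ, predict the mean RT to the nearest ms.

Entropy contributions −pᵢ log₂ pᵢ: 0.4230, 0.4346, 0.4644, 0.5301, 0.3671; sum H = 2.2192 bits.
RT = a + bH = 335 + 65·2.2192 = 479.25 ms.

479 ms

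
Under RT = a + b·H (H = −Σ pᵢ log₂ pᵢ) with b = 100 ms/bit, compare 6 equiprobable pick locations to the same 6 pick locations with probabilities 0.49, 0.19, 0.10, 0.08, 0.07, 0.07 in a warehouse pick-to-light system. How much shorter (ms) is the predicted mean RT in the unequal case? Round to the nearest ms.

Equiprobable entropy H₀ = log₂ 6 = 2.5850 bits.
Skewed entropy H = −Σ pᵢ log₂ pᵢ = 2.1203 bits.
ΔRT = b·(H₀ − H) = 100 × 0.4646 = 46.46 ms.

46 ms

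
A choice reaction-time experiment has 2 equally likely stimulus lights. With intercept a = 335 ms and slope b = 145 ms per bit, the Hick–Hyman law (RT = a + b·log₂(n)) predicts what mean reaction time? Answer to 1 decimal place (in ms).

log₂(2) = 1 bits, so RT = 335 + 145 × 1 ≈ 480.000 ms.

480.0 ms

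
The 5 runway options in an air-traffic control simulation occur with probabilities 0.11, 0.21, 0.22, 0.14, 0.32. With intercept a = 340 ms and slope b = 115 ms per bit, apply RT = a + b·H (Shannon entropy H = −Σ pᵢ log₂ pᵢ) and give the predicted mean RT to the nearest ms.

596 ms

H = 0.11·log₂(1/0.11) + 0.21·log₂(1/0.21) + 0.22·log₂(1/0.22) + 0.14·log₂(1/0.14) + 0.32·log₂(1/0.32) = 2.2268 bits.
RT = 340 + 115 × 2.2268 = 596.09 ms.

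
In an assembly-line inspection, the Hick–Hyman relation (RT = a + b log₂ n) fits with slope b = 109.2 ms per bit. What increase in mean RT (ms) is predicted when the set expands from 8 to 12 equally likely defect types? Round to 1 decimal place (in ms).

The intercept a cancels: ΔRT = b·(log₂ n₂ − log₂ n₁) = b·log₂(n₂/n₁).
log₂(12) − log₂(8) = 3.5850 − 3 = 0.5850.
ΔRT = 109.2 × 0.5850 = 63.878 ms.

63.9 ms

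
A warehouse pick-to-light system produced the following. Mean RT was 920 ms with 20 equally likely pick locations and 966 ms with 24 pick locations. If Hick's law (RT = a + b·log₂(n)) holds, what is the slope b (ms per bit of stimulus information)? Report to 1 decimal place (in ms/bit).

The slope on a log₂ axis is (966 − 920) / (4.5850 − 4.3219) = 174.882 ms/bit.

174.9 ms/bit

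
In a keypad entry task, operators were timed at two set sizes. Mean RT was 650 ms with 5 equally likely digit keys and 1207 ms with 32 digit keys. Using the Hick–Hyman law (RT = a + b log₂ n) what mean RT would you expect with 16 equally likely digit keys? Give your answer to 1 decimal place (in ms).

999.0 ms

RT is linear in log₂ n, so two points fix the line:
  b = (1207 − 650) / (log₂ 32 − log₂ 5) = 557 / (5 − 2.3219) = 207.985 ms/bit
  a = 650 − 207.985 × 2.3219 = 167.073 ms
Then RT(16) = 167.073 + 207.985 × log₂ 16 = 167.073 + 207.985 × 4 ≈ 999.015 ms.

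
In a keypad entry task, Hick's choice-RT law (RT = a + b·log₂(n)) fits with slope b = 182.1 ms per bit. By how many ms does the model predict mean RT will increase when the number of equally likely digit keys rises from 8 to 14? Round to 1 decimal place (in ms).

147.0 ms

Only the slope matters, since a is common to both: ΔRT = b·log₂(n₂/n₁).
log₂(14) − log₂(8) = 3.8074 − 3 = 0.8074.
ΔRT = 182.1 × 0.8074 = 147.019 ms.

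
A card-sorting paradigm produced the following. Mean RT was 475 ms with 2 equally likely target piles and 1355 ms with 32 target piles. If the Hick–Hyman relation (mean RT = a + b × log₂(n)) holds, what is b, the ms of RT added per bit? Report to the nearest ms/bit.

The slope on a log₂ axis is (1355 − 475) / (5 − 1) = 220 ms/bit.

220 ms/bit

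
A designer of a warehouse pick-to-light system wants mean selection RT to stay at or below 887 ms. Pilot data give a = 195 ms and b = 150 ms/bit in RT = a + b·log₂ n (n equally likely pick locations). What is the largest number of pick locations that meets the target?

24

Set 195 + 150·log₂ n ≤ 887 → log₂ n ≤ (887 − 195)/150 = 4.6133.
So n ≤ 2^4.6133 = 24.477; the largest integer n is 24.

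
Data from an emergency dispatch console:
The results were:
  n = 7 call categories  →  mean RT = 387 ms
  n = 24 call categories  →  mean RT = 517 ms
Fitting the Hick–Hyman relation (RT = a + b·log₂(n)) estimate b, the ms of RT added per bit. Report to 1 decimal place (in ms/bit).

Slope: b = (517 − 387) / (log₂ 24 − log₂ 7) = 130/1.7776 = 73.132 ms/bit.

73.1 ms/bit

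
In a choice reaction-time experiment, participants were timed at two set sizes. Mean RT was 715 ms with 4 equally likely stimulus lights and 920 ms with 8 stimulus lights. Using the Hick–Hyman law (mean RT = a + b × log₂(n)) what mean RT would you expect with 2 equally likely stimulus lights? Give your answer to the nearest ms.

With log₂ n on the abscissa the relation is linear; from the two conditions:
  b = (920 − 715) / (log₂ 8 − log₂ 4) = 205 / (3 − 2) = 205 ms/bit
  a = 715 − 205 × 2 = 305 ms
Then RT(2) = 305 + 205 × log₂ 2 = 305 + 205 × 1 ≈ 510.000 ms.

510 ms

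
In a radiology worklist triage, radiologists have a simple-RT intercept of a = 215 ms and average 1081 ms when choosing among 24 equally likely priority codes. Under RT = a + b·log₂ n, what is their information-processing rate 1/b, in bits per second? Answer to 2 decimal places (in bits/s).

5.29 bits/s

b = (1081 − 215)/log₂ 24 = 866/4.5850 = 188.878 ms per bit = 0.18888 s/bit; the reciprocal is 5.294 bits/s.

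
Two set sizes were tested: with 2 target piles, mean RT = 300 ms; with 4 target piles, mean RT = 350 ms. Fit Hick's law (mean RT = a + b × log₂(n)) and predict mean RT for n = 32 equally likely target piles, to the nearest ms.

500 ms

With log₂ n on the abscissa the relation is linear; from the two conditions:
  b = (350 − 300) / (log₂ 4 − log₂ 2) = 50 / (2 − 1) = 50 ms/bit
  a = 300 − 50 × 1 = 250 ms
Then RT(32) = 250 + 50 × log₂ 32 = 250 + 50 × 5 ≈ 500.000 ms.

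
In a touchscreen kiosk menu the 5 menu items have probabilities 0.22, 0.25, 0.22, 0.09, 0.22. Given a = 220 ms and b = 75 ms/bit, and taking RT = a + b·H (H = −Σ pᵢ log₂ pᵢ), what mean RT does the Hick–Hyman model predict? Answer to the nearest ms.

389 ms

H = 0.22·log₂(1/0.22) + 0.25·log₂(1/0.25) + 0.22·log₂(1/0.22) + 0.09·log₂(1/0.09) + 0.22·log₂(1/0.22) = 2.2544 bits.
RT = 220 + 75 × 2.2544 = 389.08 ms.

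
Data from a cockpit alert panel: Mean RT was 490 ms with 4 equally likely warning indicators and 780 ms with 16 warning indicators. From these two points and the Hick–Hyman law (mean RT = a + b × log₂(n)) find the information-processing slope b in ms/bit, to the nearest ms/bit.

Slope: b = (780 − 490) / (log₂ 16 − log₂ 4) = 290/2.0000 = 145 ms/bit.

145 ms/bit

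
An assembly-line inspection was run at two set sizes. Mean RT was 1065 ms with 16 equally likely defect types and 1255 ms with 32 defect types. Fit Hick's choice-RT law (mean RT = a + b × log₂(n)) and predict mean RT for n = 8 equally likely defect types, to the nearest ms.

With log₂ n on the abscissa the relation is linear; from the two conditions:
  b = (1255 − 1065) / (log₂ 32 − log₂ 16) = 190 / (5 − 4) = 190 ms/bit
  a = 1065 − 190 × 4 = 305 ms
Then RT(8) = 305 + 190 × log₂ 8 = 305 + 190 × 3 ≈ 875.000 ms.

875 ms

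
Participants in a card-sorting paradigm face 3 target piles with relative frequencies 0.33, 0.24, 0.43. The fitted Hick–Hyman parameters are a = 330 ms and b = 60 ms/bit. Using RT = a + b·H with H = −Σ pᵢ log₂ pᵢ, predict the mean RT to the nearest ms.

Entropy contributions −pᵢ log₂ pᵢ: 0.5278, 0.4941, 0.5236; sum H = 1.5455 bits.
RT = a + bH = 330 + 60·1.5455 = 422.73 ms.

423 ms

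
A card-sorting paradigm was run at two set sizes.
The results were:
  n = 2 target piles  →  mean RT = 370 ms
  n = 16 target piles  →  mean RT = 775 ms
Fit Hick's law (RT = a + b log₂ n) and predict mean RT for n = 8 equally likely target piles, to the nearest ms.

Fit slope and intercept:
  b = (775 − 370) / (log₂ 16 − log₂ 2) = 405 / (4 − 1) = 135 ms/bit
  a = 370 − 135 × 1 = 235 ms
Then RT(8) = 235 + 135 × log₂ 8 = 235 + 135 × 3 ≈ 640.000 ms.

640 ms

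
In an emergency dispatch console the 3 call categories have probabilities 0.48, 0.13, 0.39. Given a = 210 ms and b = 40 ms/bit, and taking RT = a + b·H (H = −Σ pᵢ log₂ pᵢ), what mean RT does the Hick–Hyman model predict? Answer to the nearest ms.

267 ms

H = 0.48·log₂(1/0.48) + 0.13·log₂(1/0.13) + 0.39·log₂(1/0.39) = 1.4207 bits.
RT = 210 + 40 × 1.4207 = 266.83 ms.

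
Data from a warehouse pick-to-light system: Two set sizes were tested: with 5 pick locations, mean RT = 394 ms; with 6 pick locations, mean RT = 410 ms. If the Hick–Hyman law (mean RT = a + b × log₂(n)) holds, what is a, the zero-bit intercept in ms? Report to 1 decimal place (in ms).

252.8 ms

b = (RT₂ − RT₁)/(log₂ n₂ − log₂ n₁) = (410 − 394)/(2.5850 − 2.3219) = 60.829 ms/bit.
Intercept: a = 394 − 60.829·log₂(5) = 252.760 ms.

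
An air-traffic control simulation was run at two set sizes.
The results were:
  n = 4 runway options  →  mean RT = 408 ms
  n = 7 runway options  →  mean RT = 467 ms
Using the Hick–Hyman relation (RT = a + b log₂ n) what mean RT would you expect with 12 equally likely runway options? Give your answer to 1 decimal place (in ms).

RT is linear in log₂ n, so two points fix the line:
  b = (467 − 408) / (log₂ 7 − log₂ 4) = 59 / (2.8074 − 2) = 73.078 ms/bit
  a = 408 − 73.078 × 2 = 261.844 ms
Then RT(12) = 261.844 + 73.078 × log₂ 12 = 261.844 + 73.078 × 3.5850 ≈ 523.826 ms.

523.8 ms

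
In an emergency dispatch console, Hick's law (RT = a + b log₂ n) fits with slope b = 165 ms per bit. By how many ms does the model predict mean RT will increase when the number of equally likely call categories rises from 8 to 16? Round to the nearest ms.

165 ms

ΔRT = (a + b log₂ n₂) − (a + b log₂ n₁) = b·(log₂ n₂ − log₂ n₁).
log₂(16) − log₂(8) = log₂(16/8) = log₂(2) = 1.
ΔRT = 165 × 1.0000 = 165.000 ms.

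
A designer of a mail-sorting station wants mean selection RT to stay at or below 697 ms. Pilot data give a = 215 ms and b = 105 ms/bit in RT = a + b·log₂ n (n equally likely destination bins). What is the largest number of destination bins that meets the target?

Information budget: (697 − 215)/105 = 4.5905 bits, so n ≤ 2^4.5905 = 24.092 → at most 24.

24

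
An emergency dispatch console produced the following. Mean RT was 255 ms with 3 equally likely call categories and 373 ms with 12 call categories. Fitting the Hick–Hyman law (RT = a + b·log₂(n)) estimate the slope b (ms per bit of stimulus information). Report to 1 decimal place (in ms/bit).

59.0 ms/bit

The slope on a log₂ axis is (373 − 255) / (3.5850 − 1.5850) = 59.000 ms/bit.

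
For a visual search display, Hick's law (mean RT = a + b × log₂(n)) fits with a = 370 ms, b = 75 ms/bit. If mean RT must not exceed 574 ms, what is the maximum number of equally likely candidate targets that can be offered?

6

75·log₂ n ≤ 574 − 370 = 204, giving log₂ n ≤ 2.7200 and n ≤ 6.589. The largest whole number is 6.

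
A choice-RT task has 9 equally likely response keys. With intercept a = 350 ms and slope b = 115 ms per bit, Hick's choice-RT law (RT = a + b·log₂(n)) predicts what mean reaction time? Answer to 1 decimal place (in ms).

log₂(9) = 3.1699 bits, so RT = 350 + 115 × 3.1699 ≈ 714.541 ms.

714.5 ms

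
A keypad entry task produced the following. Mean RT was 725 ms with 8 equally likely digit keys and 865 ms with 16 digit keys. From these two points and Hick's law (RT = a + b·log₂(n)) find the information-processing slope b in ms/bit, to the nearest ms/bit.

b = (RT₂ − RT₁)/(log₂ n₂ − log₂ n₁) = (865 − 725)/(4 − 3) = 140 ms/bit.

140 ms/bit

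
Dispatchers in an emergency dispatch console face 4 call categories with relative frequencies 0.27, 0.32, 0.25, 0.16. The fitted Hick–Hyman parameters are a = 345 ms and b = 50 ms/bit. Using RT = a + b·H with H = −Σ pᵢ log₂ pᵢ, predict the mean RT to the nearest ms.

443 ms

H = 0.27·log₂(1/0.27) + 0.32·log₂(1/0.32) + 0.25·log₂(1/0.25) + 0.16·log₂(1/0.16) = 1.9591 bits.
RT = 345 + 50 × 1.9591 = 442.95 ms.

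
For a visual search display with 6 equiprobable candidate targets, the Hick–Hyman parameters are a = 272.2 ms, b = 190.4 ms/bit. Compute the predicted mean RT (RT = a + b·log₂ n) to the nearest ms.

764 ms

log₂(6) = 2.5850 bits, so RT = 272.2 + 190.4 × 2.5850 ≈ 764.377 ms.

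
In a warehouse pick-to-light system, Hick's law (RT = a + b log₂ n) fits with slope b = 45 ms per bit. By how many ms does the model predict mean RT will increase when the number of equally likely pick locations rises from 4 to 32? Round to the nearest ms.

135 ms

The intercept a cancels: ΔRT = b·(log₂ n₂ − log₂ n₁) = b·log₂(n₂/n₁).
log₂(32) − log₂(4) = log₂(32/4) = log₂(8) = 3.
ΔRT = 45 × 3.0000 = 135.000 ms.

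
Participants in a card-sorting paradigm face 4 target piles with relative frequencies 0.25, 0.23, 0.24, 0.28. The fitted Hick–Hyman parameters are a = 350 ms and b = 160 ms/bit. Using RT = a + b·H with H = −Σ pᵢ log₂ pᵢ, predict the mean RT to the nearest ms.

H = 0.25·log₂(1/0.25) + 0.23·log₂(1/0.23) + 0.24·log₂(1/0.24) + 0.28·log₂(1/0.28) = 1.9960 bits.
RT = 350 + 160 × 1.9960 = 669.36 ms.

669 ms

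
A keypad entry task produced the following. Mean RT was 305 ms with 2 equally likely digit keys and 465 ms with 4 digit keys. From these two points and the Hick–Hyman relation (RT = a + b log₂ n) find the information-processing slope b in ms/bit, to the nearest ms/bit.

The slope on a log₂ axis is (465 − 305) / (2 − 1) = 160 ms/bit.

160 ms/bit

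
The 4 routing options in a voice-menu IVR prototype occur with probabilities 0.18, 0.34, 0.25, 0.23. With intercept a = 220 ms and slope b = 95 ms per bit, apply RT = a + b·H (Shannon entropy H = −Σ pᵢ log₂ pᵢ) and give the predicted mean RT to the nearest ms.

406 ms

Entropy contributions −pᵢ log₂ pᵢ: 0.4453, 0.5292, 0.5000, 0.4877; sum H = 1.9621 bits.
RT = a + bH = 220 + 95·1.9621 = 406.40 ms.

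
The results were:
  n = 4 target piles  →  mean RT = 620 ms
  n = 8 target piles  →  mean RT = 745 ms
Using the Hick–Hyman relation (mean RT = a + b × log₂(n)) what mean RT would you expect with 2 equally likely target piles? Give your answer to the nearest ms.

495 ms

Fit slope and intercept:
  b = (745 − 620) / (log₂ 8 − log₂ 4) = 125 / (3 − 2) = 125 ms/bit
  a = 620 − 125 × 2 = 370 ms
Then RT(2) = 370 + 125 × log₂ 2 = 370 + 125 × 1 ≈ 495.000 ms.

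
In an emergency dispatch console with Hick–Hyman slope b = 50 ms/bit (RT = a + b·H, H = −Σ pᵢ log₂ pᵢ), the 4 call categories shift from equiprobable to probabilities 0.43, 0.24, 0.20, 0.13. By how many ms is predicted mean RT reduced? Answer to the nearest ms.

The RT saving is b·ΔH. Equiprobable H₀ = log₂(4) = 2.0000 bits; with the given probabilities H = 1.8647 bits.
b·(H₀ − H) = 50 × (2.0000 − 1.8647) = 6.76 ms.

7 ms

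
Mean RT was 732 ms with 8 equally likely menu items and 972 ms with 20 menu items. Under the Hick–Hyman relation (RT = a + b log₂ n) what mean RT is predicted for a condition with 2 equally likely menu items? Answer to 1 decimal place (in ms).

368.9 ms

RT is linear in log₂ n, so two points fix the line:
  b = (972 − 732) / (log₂ 20 − log₂ 8) = 240 / (4.3219 − 3) = 181.553 ms/bit
  a = 732 − 181.553 × 3 = 187.341 ms
Then RT(2) = 187.341 + 181.553 × log₂ 2 = 187.341 + 181.553 × 1 ≈ 368.894 ms.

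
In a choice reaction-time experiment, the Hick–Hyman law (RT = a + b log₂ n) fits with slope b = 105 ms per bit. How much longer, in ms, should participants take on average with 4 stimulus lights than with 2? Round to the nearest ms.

The intercept a cancels: ΔRT = b·(log₂ n₂ − log₂ n₁) = b·log₂(n₂/n₁).
log₂(4) − log₂(2) = log₂(4/2) = log₂(2) = 1.
ΔRT = 105 × 1.0000 = 105.000 ms.

105 ms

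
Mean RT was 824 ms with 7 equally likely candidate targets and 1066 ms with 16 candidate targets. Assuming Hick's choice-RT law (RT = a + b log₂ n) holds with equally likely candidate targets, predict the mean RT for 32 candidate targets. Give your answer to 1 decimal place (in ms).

Fit slope and intercept:
  b = (1066 − 824) / (log₂ 16 − log₂ 7) = 242 / (4 − 2.8074) = 202.910 ms/bit
  a = 824 − 202.910 × 2.8074 = 254.359 ms
Then RT(32) = 254.359 + 202.910 × log₂ 32 = 254.359 + 202.910 × 5 ≈ 1268.910 ms.

1268.9 ms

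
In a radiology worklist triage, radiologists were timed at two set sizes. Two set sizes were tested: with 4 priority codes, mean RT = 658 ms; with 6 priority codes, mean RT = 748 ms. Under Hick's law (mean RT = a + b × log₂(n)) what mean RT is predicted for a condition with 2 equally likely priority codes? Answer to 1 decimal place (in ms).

RT is linear in log₂ n, so two points fix the line:
  b = (748 − 658) / (log₂ 6 − log₂ 4) = 90 / (2.5850 − 2) = 153.856 ms/bit
  a = 658 − 153.856 × 2 = 350.288 ms
Then RT(2) = 350.288 + 153.856 × log₂ 2 = 350.288 + 153.856 × 1 ≈ 504.144 ms.

504.1 ms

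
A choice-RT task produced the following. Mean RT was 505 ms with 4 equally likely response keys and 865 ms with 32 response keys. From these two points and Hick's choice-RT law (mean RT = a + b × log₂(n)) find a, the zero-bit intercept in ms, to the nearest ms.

The slope on a log₂ axis is (865 − 505) / (5 − 2) = 120 ms/bit.
Intercept: a = 505 − 120·log₂(4) = 265.000 ms.

265 ms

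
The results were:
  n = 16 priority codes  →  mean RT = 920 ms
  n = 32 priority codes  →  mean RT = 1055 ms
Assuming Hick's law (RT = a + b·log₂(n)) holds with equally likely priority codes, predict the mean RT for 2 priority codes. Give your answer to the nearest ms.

RT is linear in log₂ n, so two points fix the line:
  b = (1055 − 920) / (log₂ 32 − log₂ 16) = 135 / (5 − 4) = 135 ms/bit
  a = 920 − 135 × 4 = 380 ms
Then RT(2) = 380 + 135 × log₂ 2 = 380 + 135 × 1 ≈ 515.000 ms.

515 ms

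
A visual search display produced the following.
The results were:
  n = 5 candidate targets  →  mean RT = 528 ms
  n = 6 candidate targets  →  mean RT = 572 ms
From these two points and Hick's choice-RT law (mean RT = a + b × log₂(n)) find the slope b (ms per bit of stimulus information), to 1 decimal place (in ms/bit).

167.3 ms/bit

b = (RT₂ − RT₁)/(log₂ n₂ − log₂ n₁) = (572 − 528)/(2.5850 − 2.3219) = 167.278 ms/bit.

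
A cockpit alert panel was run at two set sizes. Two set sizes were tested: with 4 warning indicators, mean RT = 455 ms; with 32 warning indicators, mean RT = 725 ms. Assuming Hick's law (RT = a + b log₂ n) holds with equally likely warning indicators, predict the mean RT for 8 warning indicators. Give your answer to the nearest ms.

545 ms

Fit slope and intercept:
  b = (725 − 455) / (log₂ 32 − log₂ 4) = 270 / (5 − 2) = 90 ms/bit
  a = 455 − 90 × 2 = 275 ms
Then RT(8) = 275 + 90 × log₂ 8 = 275 + 90 × 3 ≈ 545.000 ms.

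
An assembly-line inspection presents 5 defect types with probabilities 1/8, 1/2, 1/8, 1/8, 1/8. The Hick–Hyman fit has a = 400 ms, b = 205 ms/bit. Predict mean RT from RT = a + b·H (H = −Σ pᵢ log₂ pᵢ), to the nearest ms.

810 ms

H = −Σ pᵢ log₂ pᵢ = 0.125·3 + 0.5·1 + 0.125·3 + 0.125·3 + 0.125·3 = 2.000 bits.
RT = 400 + 205 × 2.000 = 810.00 ms.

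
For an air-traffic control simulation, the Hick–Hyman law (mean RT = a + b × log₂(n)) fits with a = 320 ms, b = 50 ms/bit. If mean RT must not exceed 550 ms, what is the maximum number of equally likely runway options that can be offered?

24

50·log₂ n ≤ 550 − 320 = 230, giving log₂ n ≤ 4.6000 and n ≤ 24.251. The largest whole number is 24.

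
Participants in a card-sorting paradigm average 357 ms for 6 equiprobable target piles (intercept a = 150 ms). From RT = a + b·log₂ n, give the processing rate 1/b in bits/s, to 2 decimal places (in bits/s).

Choice component = 357 − 150 = 207 ms over log₂(6) = 2.5850 bits.
b = 207 / 2.5850 = 80.079 ms/bit, so 1/b = 12.488 bits/s.

12.49 bits/s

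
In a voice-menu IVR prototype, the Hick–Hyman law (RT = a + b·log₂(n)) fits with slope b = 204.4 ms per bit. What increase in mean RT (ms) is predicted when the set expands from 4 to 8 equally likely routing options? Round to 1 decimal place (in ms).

Only the slope matters, since a is common to both: ΔRT = b·log₂(n₂/n₁).
log₂(8) − log₂(4) = log₂(8/4) = log₂(2) = 1.
ΔRT = 204.4 × 1.0000 = 204.400 ms.

204.4 ms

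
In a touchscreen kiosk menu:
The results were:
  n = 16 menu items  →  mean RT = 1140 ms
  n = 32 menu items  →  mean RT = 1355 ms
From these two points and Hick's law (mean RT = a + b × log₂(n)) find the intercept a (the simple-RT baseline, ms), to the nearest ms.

Slope: b = (1355 − 1140) / (log₂ 32 − log₂ 16) = 215/1.0000 = 215 ms/bit.
a = RT₁ − b·log₂ n₁ = 1140 − 215 × 4 = 280.000 ms.

280 ms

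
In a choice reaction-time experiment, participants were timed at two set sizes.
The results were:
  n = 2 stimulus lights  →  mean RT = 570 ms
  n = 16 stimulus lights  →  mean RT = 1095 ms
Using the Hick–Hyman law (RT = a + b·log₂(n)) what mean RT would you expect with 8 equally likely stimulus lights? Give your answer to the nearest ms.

Fit slope and intercept:
  b = (1095 − 570) / (log₂ 16 − log₂ 2) = 525 / (4 − 1) = 175 ms/bit
  a = 570 − 175 × 1 = 395 ms
Then RT(8) = 395 + 175 × log₂ 8 = 395 + 175 × 3 ≈ 920.000 ms.

920 ms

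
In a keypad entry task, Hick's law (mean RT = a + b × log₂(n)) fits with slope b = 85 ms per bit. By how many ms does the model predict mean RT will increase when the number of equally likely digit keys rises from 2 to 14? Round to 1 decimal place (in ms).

238.6 ms

ΔRT = (a + b log₂ n₂) − (a + b log₂ n₁) = b·(log₂ n₂ − log₂ n₁).
log₂(14) − log₂(2) = 3.8074 − 1 = 2.8074.
ΔRT = 85 × 2.8074 = 238.625 ms.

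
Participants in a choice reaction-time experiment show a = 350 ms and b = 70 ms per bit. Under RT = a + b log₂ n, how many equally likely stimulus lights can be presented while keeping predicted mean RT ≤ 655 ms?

Information budget: (655 − 350)/70 = 4.3571 bits, so n ≤ 2^4.3571 = 20.494 → at most 20.

20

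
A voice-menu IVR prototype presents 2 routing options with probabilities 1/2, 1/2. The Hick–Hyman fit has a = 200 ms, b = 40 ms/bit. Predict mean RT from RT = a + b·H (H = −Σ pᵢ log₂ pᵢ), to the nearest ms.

240 ms

H = −Σ pᵢ log₂ pᵢ = 0.5·1 + 0.5·1 = 1.000 bits.
RT = 200 + 40 × 1.000 = 240.00 ms.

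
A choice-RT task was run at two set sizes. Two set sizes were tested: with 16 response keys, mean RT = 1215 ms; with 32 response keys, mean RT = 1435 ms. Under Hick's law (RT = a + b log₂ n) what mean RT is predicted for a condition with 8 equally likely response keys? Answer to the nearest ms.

995 ms

RT is linear in log₂ n, so two points fix the line:
  b = (1435 − 1215) / (log₂ 32 − log₂ 16) = 220 / (5 − 4) = 220 ms/bit
  a = 1215 − 220 × 4 = 335 ms
Then RT(8) = 335 + 220 × log₂ 8 = 335 + 220 × 3 ≈ 995.000 ms.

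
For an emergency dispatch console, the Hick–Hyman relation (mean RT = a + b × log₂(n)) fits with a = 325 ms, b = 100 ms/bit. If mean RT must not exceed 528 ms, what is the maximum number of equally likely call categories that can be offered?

4

Information budget: (528 − 325)/100 = 2.0300 bits, so n ≤ 2^2.0300 = 4.084 → at most 4.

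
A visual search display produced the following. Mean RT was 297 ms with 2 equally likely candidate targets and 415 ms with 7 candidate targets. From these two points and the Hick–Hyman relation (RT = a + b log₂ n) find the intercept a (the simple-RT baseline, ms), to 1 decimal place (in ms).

The slope on a log₂ axis is (415 − 297) / (2.8074 − 1) = 65.289 ms/bit.
Intercept: a = 297 − 65.289·log₂(2) = 231.711 ms.

231.7 ms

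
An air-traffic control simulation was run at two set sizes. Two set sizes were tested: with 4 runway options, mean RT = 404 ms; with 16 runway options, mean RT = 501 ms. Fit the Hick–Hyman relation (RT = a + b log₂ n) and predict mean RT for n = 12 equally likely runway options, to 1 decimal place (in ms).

Fit slope and intercept:
  b = (501 − 404) / (log₂ 16 − log₂ 4) = 97 / (4 − 2) = 48.500 ms/bit
  a = 404 − 48.500 × 2 = 307.000 ms
Then RT(12) = 307.000 + 48.500 × log₂ 12 = 307.000 + 48.500 × 3.5850 ≈ 480.871 ms.

480.9 ms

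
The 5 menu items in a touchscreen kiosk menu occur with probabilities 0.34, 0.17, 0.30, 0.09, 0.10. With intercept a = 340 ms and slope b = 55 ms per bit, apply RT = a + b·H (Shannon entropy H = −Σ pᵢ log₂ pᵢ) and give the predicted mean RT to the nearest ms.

457 ms

Entropy contributions −pᵢ log₂ pᵢ: 0.5292, 0.4346, 0.5211, 0.3127, 0.3322; sum H = 2.1297 bits.
RT = a + bH = 340 + 55·2.1297 = 457.13 ms.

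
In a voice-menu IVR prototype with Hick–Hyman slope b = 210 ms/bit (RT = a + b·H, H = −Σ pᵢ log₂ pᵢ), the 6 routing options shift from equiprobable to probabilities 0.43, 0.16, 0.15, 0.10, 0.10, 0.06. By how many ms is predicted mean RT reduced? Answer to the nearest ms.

Equiprobable entropy H₀ = log₂ 6 = 2.5850 bits.
Skewed entropy H = −Σ pᵢ log₂ pᵢ = 2.2650 bits.
ΔRT = b·(H₀ − H) = 210 × 0.3199 = 67.18 ms.

67 ms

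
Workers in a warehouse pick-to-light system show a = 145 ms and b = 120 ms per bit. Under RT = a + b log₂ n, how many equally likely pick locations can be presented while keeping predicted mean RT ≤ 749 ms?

32

Set 145 + 120·log₂ n ≤ 749 → log₂ n ≤ (749 − 145)/120 = 5.0333.
So n ≤ 2^5.0333 = 32.748; the largest integer n is 32.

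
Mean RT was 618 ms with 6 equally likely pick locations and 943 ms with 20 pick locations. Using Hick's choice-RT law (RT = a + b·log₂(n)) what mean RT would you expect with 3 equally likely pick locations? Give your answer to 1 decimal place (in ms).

RT is linear in log₂ n, so two points fix the line:
  b = (943 − 618) / (log₂ 20 − log₂ 6) = 325 / (4.3219 − 2.5850) = 187.108 ms/bit
  a = 618 − 187.108 × 2.5850 = 134.333 ms
Then RT(3) = 134.333 + 187.108 × log₂ 3 = 134.333 + 187.108 × 1.5850 ≈ 430.892 ms.

430.9 ms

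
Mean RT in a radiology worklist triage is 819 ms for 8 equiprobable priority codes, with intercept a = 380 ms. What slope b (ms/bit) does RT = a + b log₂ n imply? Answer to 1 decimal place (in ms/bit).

146.3 ms/bit

b = (819 − 380) / log₂(8) = 439 / 3 = 146.333 ms/bit.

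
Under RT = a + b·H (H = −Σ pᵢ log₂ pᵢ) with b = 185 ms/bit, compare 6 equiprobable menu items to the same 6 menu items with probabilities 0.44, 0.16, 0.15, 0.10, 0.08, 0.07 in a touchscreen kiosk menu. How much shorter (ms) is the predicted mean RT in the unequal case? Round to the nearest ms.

63 ms

Equiprobable entropy H₀ = log₂ 6 = 2.5850 bits.
Skewed entropy H = −Σ pᵢ log₂ pᵢ = 2.2470 bits.
ΔRT = b·(H₀ − H) = 185 × 0.3380 = 62.53 ms.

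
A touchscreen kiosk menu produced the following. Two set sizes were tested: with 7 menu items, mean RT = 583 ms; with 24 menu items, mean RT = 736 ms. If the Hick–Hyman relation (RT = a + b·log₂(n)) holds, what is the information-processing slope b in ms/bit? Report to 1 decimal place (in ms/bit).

Slope: b = (736 − 583) / (log₂ 24 − log₂ 7) = 153/1.7776 = 86.071 ms/bit.

86.1 ms/bit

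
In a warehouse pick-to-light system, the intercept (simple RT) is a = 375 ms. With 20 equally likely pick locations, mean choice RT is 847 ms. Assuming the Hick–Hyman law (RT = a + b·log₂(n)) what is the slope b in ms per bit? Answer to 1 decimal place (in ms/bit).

109.2 ms/bit

20 alternatives carry log₂ 20 = 4.3219 bits; the choice cost is 847 − 375 = 472 ms, so b = 472/4.3219 = 109.211 ms/bit.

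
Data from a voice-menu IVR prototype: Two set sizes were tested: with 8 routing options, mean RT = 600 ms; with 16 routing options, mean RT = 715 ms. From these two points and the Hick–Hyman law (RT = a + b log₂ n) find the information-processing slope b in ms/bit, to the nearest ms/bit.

b = (RT₂ − RT₁)/(log₂ n₂ − log₂ n₁) = (715 − 600)/(4 − 3) = 115 ms/bit.

115 ms/bit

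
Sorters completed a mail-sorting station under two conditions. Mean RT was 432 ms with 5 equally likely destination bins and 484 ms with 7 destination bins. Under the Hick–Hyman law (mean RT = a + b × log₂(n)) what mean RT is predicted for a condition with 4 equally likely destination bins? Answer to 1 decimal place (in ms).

397.5 ms

RT is linear in log₂ n, so two points fix the line:
  b = (484 − 432) / (log₂ 7 − log₂ 5) = 52 / (2.8074 − 2.3219) = 107.122 ms/bit
  a = 432 − 107.122 × 2.3219 = 183.270 ms
Then RT(4) = 183.270 + 107.122 × log₂ 4 = 183.270 + 107.122 × 2 ≈ 397.514 ms.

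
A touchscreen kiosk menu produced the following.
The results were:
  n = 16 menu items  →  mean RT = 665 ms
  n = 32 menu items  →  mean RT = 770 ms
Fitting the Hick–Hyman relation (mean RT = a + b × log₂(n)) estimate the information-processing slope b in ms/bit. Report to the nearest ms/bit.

Slope: b = (770 − 665) / (log₂ 32 − log₂ 16) = 105/1.0000 = 105 ms/bit.

105 ms/bit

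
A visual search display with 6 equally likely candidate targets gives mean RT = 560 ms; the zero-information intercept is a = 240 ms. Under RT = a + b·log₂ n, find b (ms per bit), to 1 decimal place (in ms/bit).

b = (560 − 240) / log₂(6) = 320 / 2.5850 = 123.793 ms/bit.

123.8 ms/bit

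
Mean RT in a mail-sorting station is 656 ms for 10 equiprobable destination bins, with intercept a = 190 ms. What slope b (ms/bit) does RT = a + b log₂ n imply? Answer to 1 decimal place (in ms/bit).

10 alternatives carry log₂ 10 = 3.3219 bits; the choice cost is 656 − 190 = 466 ms, so b = 466/3.3219 = 140.280 ms/bit.

140.3 ms/bit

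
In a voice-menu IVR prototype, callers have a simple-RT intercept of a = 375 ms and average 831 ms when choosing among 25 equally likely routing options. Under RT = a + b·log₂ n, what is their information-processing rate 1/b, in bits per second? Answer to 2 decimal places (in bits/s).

10.18 bits/s

b = (831 − 375)/log₂ 25 = 456/4.6439 = 98.194 ms per bit = 0.09819 s/bit; the reciprocal is 10.184 bits/s.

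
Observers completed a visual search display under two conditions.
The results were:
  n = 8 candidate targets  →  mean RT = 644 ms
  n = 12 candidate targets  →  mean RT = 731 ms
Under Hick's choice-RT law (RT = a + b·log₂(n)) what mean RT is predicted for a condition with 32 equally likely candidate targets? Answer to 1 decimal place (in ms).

941.5 ms

With log₂ n on the abscissa the relation is linear; from the two conditions:
  b = (731 − 644) / (log₂ 12 − log₂ 8) = 87 / (3.5850 − 3) = 148.727 ms/bit
  a = 644 − 148.727 × 3 = 197.818 ms
Then RT(32) = 197.818 + 148.727 × log₂ 32 = 197.818 + 148.727 × 5 ≈ 941.455 ms.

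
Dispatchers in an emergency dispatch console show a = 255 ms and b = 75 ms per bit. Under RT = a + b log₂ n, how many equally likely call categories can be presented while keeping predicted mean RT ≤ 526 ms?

12

75·log₂ n ≤ 526 − 255 = 271, giving log₂ n ≤ 3.6133 and n ≤ 12.238. The largest whole number is 12.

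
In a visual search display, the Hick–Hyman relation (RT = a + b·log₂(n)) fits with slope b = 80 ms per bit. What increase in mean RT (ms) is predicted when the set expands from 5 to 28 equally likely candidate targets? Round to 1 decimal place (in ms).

The intercept a cancels: ΔRT = b·(log₂ n₂ − log₂ n₁) = b·log₂(n₂/n₁).
log₂(28) − log₂(5) = 4.8074 − 2.3219 = 2.4854.
ΔRT = 80 × 2.4854 = 198.834 ms.

198.8 ms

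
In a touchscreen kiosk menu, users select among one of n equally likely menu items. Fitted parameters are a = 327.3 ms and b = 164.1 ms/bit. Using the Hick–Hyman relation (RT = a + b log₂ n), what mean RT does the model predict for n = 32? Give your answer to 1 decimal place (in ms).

log₂(32) = 5 bits, so RT = 327.3 + 164.1 × 5 ≈ 1147.800 ms.

1147.8 ms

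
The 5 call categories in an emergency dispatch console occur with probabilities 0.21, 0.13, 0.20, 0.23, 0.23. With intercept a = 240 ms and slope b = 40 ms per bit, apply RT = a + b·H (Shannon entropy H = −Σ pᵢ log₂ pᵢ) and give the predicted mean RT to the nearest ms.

Entropy contributions −pᵢ log₂ pᵢ: 0.4728, 0.3826, 0.4644, 0.4877, 0.4877; sum H = 2.2952 bits.
RT = a + bH = 240 + 40·2.2952 = 331.81 ms.

332 ms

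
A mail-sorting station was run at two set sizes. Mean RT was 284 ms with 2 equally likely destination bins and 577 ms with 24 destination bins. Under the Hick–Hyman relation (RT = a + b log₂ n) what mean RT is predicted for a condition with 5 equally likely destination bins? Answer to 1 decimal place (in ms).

392.0 ms

Fit slope and intercept:
  b = (577 − 284) / (log₂ 24 − log₂ 2) = 293 / (4.5850 − 1) = 81.730 ms/bit
  a = 284 − 81.730 × 1 = 202.270 ms
Then RT(5) = 202.270 + 81.730 × log₂ 5 = 202.270 + 81.730 × 2.3219 ≈ 392.042 ms.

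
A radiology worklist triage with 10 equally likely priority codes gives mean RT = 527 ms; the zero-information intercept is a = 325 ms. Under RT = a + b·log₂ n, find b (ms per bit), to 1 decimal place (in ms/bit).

log₂(10) = 3.3219 bits.
b = (RT − a)/log₂ n = (527 − 325) / 3.3219 = 60.808 ms/bit.

60.8 ms/bit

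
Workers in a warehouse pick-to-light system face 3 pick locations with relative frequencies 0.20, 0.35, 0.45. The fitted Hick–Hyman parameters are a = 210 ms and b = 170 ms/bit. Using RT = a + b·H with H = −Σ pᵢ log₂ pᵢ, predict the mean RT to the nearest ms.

467 ms

H = 0.20·log₂(1/0.20) + 0.35·log₂(1/0.35) + 0.45·log₂(1/0.45) = 1.5129 bits.
RT = 210 + 170 × 1.5129 = 467.19 ms.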